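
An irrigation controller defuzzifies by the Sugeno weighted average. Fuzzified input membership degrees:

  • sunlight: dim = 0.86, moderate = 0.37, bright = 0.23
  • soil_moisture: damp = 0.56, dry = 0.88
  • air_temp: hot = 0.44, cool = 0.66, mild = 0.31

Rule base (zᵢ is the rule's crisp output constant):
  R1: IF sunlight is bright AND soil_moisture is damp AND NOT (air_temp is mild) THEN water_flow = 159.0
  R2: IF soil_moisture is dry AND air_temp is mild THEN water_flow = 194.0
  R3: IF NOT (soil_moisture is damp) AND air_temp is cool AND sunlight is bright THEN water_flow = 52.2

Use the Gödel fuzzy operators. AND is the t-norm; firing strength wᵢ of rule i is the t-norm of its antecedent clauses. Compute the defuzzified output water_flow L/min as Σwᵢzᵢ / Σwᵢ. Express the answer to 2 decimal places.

R1 (z=159.0): bright=0.23, damp=0.56, ¬mild=1−0.31=0.69; AND[min(a, b)] → w = 0.23
R2 (z=194.0): dry=0.88, mild=0.31; AND[min(a, b)] → w = 0.31
R3 (z=52.2): ¬damp=1−0.56=0.44, cool=0.66, bright=0.23; AND[min(a, b)] → w = 0.23
Weighted average = (0.23·159.0 + 0.31·194.0 + 0.23·52.2) / (0.23 + 0.31 + 0.23)
  = 108.7160 / 0.7700 = 141.19

141.19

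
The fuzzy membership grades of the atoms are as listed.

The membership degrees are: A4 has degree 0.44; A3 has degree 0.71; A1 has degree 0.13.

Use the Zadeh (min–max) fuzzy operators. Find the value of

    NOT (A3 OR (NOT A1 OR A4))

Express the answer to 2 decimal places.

0.13

NOT A1 = 1 − 0.13 = 0.87
NOT A1 OR A4 = max(a, b) on (0.87, 0.44) = 0.87
A3 OR (NOT A1 OR A4) = max(a, b) on (0.71, 0.87) = 0.87
NOT (A3 OR (NOT A1 OR A4)) = 1 − 0.87 = 0.13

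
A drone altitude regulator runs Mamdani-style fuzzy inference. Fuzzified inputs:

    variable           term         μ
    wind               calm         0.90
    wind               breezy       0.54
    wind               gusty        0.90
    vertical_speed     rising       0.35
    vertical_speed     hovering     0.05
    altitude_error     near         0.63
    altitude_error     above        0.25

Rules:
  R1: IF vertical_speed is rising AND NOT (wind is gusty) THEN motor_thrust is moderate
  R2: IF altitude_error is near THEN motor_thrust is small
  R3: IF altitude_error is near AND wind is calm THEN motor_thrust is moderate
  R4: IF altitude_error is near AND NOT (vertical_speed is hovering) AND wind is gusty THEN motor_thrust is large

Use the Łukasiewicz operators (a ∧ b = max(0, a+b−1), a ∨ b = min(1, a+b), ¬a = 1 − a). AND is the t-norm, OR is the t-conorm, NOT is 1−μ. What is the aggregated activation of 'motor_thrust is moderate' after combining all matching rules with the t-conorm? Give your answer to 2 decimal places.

0.53

R1: rising=0.35, ¬gusty=1−0.90=0.10; AND[max(0, a+b−1)] → w = 0.00
R2: near=0.63 → w = 0.63
R3: near=0.63, calm=0.90; AND[max(0, a+b−1)] → w = 0.53
R4: near=0.63, ¬hovering=1−0.05=0.95, gusty=0.90; AND[max(0, a+b−1)] → w = 0.48
Rules with consequent 'moderate': {R1, R3} → strengths 0.00, 0.53
Aggregate via t-conorm [min(1, a+b)]: 0.53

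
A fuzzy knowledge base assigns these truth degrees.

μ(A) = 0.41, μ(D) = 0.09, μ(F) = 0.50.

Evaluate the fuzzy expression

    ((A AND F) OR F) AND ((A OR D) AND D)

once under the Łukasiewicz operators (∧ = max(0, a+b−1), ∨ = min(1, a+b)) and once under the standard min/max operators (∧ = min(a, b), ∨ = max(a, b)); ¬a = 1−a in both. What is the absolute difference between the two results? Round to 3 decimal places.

Under Łukasiewicz:
  A AND F = max(0, a+b−1) on (0.41, 0.50) = 0.00
  (A AND F) OR F = min(1, a+b) on (0.00, 0.50) = 0.50
  A OR D = min(1, a+b) on (0.41, 0.09) = 0.50
  (A OR D) AND D = max(0, a+b−1) on (0.50, 0.09) = 0.00
  ((A AND F) OR F) AND ((A OR D) AND D) = max(0, a+b−1) on (0.50, 0.00) = 0.00
  → value = 0.0000
Under standard min/max:
  A AND F = min(a, b) on (0.41, 0.50) = 0.41
  (A AND F) OR F = max(a, b) on (0.41, 0.50) = 0.50
  A OR D = max(a, b) on (0.41, 0.09) = 0.41
  (A OR D) AND D = min(a, b) on (0.41, 0.09) = 0.09
  ((A AND F) OR F) AND ((A OR D) AND D) = min(a, b) on (0.50, 0.09) = 0.09
  → value = 0.0900
|0.0000 − 0.0900| = 0.090

0.090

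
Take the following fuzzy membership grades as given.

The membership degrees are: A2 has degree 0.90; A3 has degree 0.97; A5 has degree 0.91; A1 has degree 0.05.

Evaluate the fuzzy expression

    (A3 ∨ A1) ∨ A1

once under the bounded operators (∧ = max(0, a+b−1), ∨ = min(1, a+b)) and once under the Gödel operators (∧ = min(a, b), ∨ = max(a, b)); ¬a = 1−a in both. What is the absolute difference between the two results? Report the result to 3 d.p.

0.030

Under bounded:
  A3 ∨ A1 = min(1, a+b) on (0.97, 0.05) = 1.00
  (A3 ∨ A1) ∨ A1 = min(1, a+b) on (1.00, 0.05) = 1.00
  → value = 1.0000
Under Gödel:
  A3 ∨ A1 = max(a, b) on (0.97, 0.05) = 0.97
  (A3 ∨ A1) ∨ A1 = max(a, b) on (0.97, 0.05) = 0.97
  → value = 0.9700
|1.0000 − 0.9700| = 0.030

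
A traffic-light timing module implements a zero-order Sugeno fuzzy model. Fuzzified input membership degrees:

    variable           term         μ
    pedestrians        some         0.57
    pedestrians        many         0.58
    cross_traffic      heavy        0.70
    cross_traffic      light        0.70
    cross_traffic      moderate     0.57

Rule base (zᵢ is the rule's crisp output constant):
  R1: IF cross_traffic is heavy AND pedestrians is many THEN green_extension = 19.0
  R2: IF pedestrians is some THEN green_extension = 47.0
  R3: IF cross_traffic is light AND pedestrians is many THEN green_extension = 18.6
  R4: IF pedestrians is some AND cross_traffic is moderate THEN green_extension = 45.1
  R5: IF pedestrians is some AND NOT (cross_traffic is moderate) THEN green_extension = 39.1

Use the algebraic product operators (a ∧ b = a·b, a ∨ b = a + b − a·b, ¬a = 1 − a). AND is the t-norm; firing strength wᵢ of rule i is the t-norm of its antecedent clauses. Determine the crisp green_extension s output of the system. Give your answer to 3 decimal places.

33.961

R1 (z=19.0): heavy=0.70, many=0.58; AND[a·b] → w = 0.4060
R2 (z=47.0): some=0.57 → w = 0.5700
R3 (z=18.6): light=0.70, many=0.58; AND[a·b] → w = 0.4060
R4 (z=45.1): some=0.57, moderate=0.57; AND[a·b] → w = 0.3249
R5 (z=39.1): some=0.57, ¬moderate=1−0.57=0.43; AND[a·b] → w = 0.2451
Weighted average = (0.4060·19.0 + 0.5700·47.0 + 0.4060·18.6 + 0.3249·45.1 + 0.2451·39.1) / (0.4060 + 0.5700 + 0.4060 + 0.3249 + 0.2451)
  = 66.2920 / 1.9520 = 33.961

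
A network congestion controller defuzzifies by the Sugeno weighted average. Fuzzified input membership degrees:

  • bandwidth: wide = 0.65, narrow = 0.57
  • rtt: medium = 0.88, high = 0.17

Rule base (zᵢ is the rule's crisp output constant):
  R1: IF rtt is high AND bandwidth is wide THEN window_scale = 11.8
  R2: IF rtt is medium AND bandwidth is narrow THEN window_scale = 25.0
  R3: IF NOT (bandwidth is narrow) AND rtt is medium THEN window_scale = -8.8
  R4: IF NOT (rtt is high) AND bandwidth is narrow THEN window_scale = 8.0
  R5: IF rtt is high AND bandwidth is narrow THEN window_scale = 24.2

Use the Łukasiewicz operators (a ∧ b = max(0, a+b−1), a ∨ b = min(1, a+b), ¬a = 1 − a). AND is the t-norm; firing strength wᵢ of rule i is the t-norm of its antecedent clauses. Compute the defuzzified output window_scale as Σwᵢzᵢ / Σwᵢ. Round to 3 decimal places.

R1 (z=11.8): high=0.17, wide=0.65; AND[max(0, a+b−1)] → w = 0.00
R2 (z=25.0): medium=0.88, narrow=0.57; AND[max(0, a+b−1)] → w = 0.45
R3 (z=-8.8): ¬narrow=1−0.57=0.43, medium=0.88; AND[max(0, a+b−1)] → w = 0.31
R4 (z=8.0): ¬high=1−0.17=0.83, narrow=0.57; AND[max(0, a+b−1)] → w = 0.40
R5 (z=24.2): high=0.17, narrow=0.57; AND[max(0, a+b−1)] → w = 0.00
Weighted average = (0.00·11.8 + 0.45·25.0 + 0.31·-8.8 + 0.40·8.0 + 0.00·24.2) / (0.00 + 0.45 + 0.31 + 0.40 + 0.00)
  = 11.7220 / 1.1600 = 10.105

10.105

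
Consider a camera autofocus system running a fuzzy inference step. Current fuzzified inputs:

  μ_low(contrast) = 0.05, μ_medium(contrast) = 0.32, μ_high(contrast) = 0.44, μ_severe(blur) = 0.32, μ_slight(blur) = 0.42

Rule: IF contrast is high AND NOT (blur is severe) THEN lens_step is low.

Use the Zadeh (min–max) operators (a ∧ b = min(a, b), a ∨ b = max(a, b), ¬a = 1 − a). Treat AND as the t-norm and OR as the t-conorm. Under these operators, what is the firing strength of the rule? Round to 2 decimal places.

firing strength: high=0.44, ¬severe=1−0.32=0.68; AND[min(a, b)] → w = 0.44

0.44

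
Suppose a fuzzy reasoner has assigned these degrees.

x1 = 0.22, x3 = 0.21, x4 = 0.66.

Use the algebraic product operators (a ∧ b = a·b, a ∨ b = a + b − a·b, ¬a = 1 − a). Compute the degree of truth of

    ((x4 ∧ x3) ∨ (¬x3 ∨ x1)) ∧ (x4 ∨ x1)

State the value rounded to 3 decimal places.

x4 ∧ x3 = a·b on (0.6600, 0.2100) = 0.1386
¬x3 = 1 − 0.2100 = 0.7900
¬x3 ∨ x1 = a + b − a·b on (0.7900, 0.2200) = 0.8362
(x4 ∧ x3) ∨ (¬x3 ∨ x1) = a + b − a·b on (0.1386, 0.8362) = 0.8589
x4 ∨ x1 = a + b − a·b on (0.6600, 0.2200) = 0.7348
((x4 ∧ x3) ∨ (¬x3 ∨ x1)) ∧ (x4 ∨ x1) = a·b on (0.8589, 0.7348) = 0.6311

0.631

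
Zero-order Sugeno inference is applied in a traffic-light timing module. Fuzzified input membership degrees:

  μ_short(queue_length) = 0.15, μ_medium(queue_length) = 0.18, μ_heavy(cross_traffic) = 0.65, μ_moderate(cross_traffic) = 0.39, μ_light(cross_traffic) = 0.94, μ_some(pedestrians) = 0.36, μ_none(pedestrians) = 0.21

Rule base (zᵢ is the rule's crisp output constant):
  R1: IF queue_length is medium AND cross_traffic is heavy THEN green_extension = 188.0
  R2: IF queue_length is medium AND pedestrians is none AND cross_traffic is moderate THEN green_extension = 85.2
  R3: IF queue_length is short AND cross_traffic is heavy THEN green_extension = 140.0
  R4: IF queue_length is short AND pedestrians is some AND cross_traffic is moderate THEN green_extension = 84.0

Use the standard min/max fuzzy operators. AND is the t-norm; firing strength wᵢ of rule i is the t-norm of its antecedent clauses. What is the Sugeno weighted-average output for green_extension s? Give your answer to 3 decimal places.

125.418

R1 (z=188.0): medium=0.18, heavy=0.65; AND[min(a, b)] → w = 0.18
R2 (z=85.2): medium=0.18, none=0.21, moderate=0.39; AND[min(a, b)] → w = 0.18
R3 (z=140.0): short=0.15, heavy=0.65; AND[min(a, b)] → w = 0.15
R4 (z=84.0): short=0.15, some=0.36, moderate=0.39; AND[min(a, b)] → w = 0.15
Weighted average = (0.18·188.0 + 0.18·85.2 + 0.15·140.0 + 0.15·84.0) / (0.18 + 0.18 + 0.15 + 0.15)
  = 82.7760 / 0.6600 = 125.418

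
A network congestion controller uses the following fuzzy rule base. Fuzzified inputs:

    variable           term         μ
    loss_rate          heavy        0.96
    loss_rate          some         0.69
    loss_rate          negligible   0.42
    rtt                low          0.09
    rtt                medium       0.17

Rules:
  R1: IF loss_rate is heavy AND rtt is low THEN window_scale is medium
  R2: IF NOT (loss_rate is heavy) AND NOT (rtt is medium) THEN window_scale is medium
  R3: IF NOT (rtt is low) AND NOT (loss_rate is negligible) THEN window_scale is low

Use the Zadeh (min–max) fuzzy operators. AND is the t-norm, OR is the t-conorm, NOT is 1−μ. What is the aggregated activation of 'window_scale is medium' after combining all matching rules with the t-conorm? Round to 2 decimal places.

R1: heavy=0.96, low=0.09; AND[min(a, b)] → w = 0.09
R2: ¬heavy=1−0.96=0.04, ¬medium=1−0.17=0.83; AND[min(a, b)] → w = 0.04
R3: ¬low=1−0.09=0.91, ¬negligible=1−0.42=0.58; AND[min(a, b)] → w = 0.58
Rules with consequent 'medium': {R1, R2} → strengths 0.09, 0.04
Aggregate via t-conorm [max(a, b)]: 0.09

0.09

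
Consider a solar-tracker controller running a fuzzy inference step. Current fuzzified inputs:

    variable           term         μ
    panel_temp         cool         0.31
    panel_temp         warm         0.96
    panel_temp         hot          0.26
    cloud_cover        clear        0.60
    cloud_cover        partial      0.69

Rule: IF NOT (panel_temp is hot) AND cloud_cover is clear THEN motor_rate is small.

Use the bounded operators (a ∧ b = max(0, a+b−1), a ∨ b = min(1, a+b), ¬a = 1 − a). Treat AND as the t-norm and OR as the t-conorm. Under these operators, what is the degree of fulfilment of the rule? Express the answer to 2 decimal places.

0.34

firing strength: ¬hot=1−0.26=0.74, clear=0.60; AND[max(0, a+b−1)] → w = 0.34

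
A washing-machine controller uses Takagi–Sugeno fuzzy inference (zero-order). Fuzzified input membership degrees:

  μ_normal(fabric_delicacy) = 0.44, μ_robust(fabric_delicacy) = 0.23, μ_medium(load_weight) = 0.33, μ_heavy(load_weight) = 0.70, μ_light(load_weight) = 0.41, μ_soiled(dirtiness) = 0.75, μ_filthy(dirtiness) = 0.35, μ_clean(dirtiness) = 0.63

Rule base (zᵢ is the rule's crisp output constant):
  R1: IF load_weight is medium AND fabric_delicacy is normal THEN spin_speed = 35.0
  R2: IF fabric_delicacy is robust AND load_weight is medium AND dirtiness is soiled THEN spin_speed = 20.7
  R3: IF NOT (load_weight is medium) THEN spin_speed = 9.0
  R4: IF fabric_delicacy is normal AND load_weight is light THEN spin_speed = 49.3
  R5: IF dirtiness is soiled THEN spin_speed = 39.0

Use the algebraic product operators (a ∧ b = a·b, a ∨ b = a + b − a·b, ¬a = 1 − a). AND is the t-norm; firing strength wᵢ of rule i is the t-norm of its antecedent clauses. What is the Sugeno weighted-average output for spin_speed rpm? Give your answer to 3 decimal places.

27.980

R1 (z=35.0): medium=0.33, normal=0.44; AND[a·b] → w = 0.1452
R2 (z=20.7): robust=0.23, medium=0.33, soiled=0.75; AND[a·b] → w = 0.0569
R3 (z=9.0): ¬medium=1−0.33=0.67 → w = 0.6700
R4 (z=49.3): normal=0.44, light=0.41; AND[a·b] → w = 0.1804
R5 (z=39.0): soiled=0.75 → w = 0.7500
Weighted average = (0.1452·35.0 + 0.0569·20.7 + 0.6700·9.0 + 0.1804·49.3 + 0.7500·39.0) / (0.1452 + 0.0569 + 0.6700 + 0.1804 + 0.7500)
  = 50.4341 / 1.8025 = 27.980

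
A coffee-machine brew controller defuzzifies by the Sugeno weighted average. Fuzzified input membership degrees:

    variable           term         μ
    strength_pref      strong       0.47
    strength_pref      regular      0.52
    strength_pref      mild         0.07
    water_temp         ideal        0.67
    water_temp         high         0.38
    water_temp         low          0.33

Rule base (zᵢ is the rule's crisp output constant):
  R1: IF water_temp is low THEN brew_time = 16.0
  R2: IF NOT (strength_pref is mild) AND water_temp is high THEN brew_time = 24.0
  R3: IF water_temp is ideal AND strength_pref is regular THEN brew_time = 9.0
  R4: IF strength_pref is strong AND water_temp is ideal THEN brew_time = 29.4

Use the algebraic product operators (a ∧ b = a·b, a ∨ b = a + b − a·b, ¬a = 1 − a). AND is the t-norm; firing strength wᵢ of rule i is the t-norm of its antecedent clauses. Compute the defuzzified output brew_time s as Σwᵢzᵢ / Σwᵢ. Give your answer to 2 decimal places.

19.42

R1 (z=16.0): low=0.33 → w = 0.3300
R2 (z=24.0): ¬mild=1−0.07=0.93, high=0.38; AND[a·b] → w = 0.3534
R3 (z=9.0): ideal=0.67, regular=0.52; AND[a·b] → w = 0.3484
R4 (z=29.4): strong=0.47, ideal=0.67; AND[a·b] → w = 0.3149
Weighted average = (0.3300·16.0 + 0.3534·24.0 + 0.3484·9.0 + 0.3149·29.4) / (0.3300 + 0.3534 + 0.3484 + 0.3149)
  = 26.1553 / 1.3467 = 19.42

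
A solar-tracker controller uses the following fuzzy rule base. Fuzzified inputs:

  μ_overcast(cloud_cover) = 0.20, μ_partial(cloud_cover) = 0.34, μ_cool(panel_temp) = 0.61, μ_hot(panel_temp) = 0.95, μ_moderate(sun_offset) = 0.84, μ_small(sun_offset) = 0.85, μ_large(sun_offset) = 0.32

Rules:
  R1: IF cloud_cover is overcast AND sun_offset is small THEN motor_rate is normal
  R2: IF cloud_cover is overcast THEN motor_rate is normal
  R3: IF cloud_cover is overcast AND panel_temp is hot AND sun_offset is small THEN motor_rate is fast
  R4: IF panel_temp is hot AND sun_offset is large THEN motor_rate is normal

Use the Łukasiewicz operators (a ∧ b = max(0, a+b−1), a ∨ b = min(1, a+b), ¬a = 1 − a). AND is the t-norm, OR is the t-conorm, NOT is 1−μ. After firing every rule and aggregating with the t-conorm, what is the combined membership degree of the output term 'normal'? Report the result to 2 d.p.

R1: overcast=0.20, small=0.85; AND[max(0, a+b−1)] → w = 0.05
R2: overcast=0.20 → w = 0.20
R3: overcast=0.20, hot=0.95, small=0.85; AND[max(0, a+b−1)] → w = 0.00
R4: hot=0.95, large=0.32; AND[max(0, a+b−1)] → w = 0.27
Rules with consequent 'normal': {R1, R2, R4} → strengths 0.05, 0.20, 0.27
Aggregate via t-conorm [min(1, a+b)]: 0.52

0.52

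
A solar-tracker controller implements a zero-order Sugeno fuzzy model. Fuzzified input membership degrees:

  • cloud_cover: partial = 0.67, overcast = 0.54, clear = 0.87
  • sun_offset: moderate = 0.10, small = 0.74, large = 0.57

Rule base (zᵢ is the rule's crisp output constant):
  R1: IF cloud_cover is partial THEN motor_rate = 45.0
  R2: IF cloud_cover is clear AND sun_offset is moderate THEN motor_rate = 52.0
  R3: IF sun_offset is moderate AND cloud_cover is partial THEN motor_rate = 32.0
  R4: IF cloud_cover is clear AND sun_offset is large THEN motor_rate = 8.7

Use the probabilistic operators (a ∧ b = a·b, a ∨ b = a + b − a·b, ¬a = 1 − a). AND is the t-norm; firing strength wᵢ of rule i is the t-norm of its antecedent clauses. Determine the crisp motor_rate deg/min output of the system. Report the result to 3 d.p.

R1 (z=45.0): partial=0.67 → w = 0.6700
R2 (z=52.0): clear=0.87, moderate=0.10; AND[a·b] → w = 0.0870
R3 (z=32.0): moderate=0.10, partial=0.67; AND[a·b] → w = 0.0670
R4 (z=8.7): clear=0.87, large=0.57; AND[a·b] → w = 0.4959
Weighted average = (0.6700·45.0 + 0.0870·52.0 + 0.0670·32.0 + 0.4959·8.7) / (0.6700 + 0.0870 + 0.0670 + 0.4959)
  = 41.1323 / 1.3199 = 31.163

31.163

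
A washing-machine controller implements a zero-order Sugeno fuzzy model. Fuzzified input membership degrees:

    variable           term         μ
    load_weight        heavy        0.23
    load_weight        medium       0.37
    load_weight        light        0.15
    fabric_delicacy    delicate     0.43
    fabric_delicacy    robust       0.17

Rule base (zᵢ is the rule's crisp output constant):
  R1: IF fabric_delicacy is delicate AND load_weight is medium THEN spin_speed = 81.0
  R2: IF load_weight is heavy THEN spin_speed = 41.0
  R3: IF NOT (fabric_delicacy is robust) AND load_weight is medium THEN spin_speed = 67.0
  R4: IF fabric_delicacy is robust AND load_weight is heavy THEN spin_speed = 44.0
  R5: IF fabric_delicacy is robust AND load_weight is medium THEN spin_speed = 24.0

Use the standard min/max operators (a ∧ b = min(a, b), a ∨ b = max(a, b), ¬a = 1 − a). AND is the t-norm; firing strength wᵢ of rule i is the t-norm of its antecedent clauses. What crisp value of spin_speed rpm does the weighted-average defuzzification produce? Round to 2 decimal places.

57.82

R1 (z=81.0): delicate=0.43, medium=0.37; AND[min(a, b)] → w = 0.37
R2 (z=41.0): heavy=0.23 → w = 0.23
R3 (z=67.0): ¬robust=1−0.17=0.83, medium=0.37; AND[min(a, b)] → w = 0.37
R4 (z=44.0): robust=0.17, heavy=0.23; AND[min(a, b)] → w = 0.17
R5 (z=24.0): robust=0.17, medium=0.37; AND[min(a, b)] → w = 0.17
Weighted average = (0.37·81.0 + 0.23·41.0 + 0.37·67.0 + 0.17·44.0 + 0.17·24.0) / (0.37 + 0.23 + 0.37 + 0.17 + 0.17)
  = 75.7500 / 1.3100 = 57.82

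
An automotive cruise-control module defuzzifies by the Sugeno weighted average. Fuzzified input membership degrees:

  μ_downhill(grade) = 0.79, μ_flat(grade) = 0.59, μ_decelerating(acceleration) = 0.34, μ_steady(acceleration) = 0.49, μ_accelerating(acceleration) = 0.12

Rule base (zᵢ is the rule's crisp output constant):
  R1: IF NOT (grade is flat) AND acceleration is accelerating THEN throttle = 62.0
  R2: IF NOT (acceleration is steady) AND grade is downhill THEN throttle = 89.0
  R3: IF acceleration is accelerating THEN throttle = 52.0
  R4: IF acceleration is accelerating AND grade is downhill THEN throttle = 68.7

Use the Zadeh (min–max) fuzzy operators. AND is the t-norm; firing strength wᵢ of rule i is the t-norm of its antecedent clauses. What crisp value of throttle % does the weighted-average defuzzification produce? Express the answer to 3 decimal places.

R1 (z=62.0): ¬flat=1−0.59=0.41, accelerating=0.12; AND[min(a, b)] → w = 0.12
R2 (z=89.0): ¬steady=1−0.49=0.51, downhill=0.79; AND[min(a, b)] → w = 0.51
R3 (z=52.0): accelerating=0.12 → w = 0.12
R4 (z=68.7): accelerating=0.12, downhill=0.79; AND[min(a, b)] → w = 0.12
Weighted average = (0.12·62.0 + 0.51·89.0 + 0.12·52.0 + 0.12·68.7) / (0.12 + 0.51 + 0.12 + 0.12)
  = 67.3140 / 0.8700 = 77.372

77.372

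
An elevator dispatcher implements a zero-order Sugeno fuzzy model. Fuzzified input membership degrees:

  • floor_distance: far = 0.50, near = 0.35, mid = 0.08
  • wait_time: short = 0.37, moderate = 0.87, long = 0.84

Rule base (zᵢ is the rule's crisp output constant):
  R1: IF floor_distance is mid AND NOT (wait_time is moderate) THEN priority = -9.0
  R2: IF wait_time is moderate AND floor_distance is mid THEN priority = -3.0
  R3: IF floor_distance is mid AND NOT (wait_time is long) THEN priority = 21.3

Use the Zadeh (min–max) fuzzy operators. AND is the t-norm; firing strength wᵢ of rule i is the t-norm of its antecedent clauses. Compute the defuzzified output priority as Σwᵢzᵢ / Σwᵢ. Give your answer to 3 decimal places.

R1 (z=-9.0): mid=0.08, ¬moderate=1−0.87=0.13; AND[min(a, b)] → w = 0.08
R2 (z=-3.0): moderate=0.87, mid=0.08; AND[min(a, b)] → w = 0.08
R3 (z=21.3): mid=0.08, ¬long=1−0.84=0.16; AND[min(a, b)] → w = 0.08
Weighted average = (0.08·-9.0 + 0.08·-3.0 + 0.08·21.3) / (0.08 + 0.08 + 0.08)
  = 0.7440 / 0.2400 = 3.100

3.100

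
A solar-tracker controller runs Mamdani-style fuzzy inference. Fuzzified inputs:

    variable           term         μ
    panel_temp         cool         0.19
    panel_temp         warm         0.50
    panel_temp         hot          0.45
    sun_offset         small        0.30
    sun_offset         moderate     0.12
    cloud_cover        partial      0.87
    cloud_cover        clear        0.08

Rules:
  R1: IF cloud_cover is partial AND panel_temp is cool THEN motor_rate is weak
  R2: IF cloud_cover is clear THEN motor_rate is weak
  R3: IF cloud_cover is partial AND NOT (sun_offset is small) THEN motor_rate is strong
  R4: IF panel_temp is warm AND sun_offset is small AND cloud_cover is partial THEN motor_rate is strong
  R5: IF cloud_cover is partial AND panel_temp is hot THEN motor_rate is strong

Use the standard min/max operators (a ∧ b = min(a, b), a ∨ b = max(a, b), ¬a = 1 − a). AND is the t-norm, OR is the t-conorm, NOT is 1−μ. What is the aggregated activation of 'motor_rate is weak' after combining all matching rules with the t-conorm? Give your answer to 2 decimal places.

0.19

R1: partial=0.87, cool=0.19; AND[min(a, b)] → w = 0.19
R2: clear=0.08 → w = 0.08
R3: partial=0.87, ¬small=1−0.30=0.70; AND[min(a, b)] → w = 0.70
R4: warm=0.50, small=0.30, partial=0.87; AND[min(a, b)] → w = 0.30
R5: partial=0.87, hot=0.45; AND[min(a, b)] → w = 0.45
Rules with consequent 'weak': {R1, R2} → strengths 0.19, 0.08
Aggregate via t-conorm [max(a, b)]: 0.19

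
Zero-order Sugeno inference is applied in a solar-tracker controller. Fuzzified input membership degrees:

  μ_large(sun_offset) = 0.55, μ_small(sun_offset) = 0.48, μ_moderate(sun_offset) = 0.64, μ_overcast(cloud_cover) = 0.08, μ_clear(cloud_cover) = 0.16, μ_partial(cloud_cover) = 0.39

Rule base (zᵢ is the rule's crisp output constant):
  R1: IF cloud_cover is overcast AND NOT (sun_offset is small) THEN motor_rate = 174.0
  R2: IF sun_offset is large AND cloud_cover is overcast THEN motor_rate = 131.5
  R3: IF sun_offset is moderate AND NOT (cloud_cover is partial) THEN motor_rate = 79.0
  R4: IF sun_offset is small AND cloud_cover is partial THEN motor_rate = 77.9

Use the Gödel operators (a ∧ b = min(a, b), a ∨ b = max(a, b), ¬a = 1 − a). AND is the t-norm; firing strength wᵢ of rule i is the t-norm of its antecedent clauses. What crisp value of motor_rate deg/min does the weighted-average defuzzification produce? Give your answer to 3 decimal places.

R1 (z=174.0): overcast=0.08, ¬small=1−0.48=0.52; AND[min(a, b)] → w = 0.08
R2 (z=131.5): large=0.55, overcast=0.08; AND[min(a, b)] → w = 0.08
R3 (z=79.0): moderate=0.64, ¬partial=1−0.39=0.61; AND[min(a, b)] → w = 0.61
R4 (z=77.9): small=0.48, partial=0.39; AND[min(a, b)] → w = 0.39
Weighted average = (0.08·174.0 + 0.08·131.5 + 0.61·79.0 + 0.39·77.9) / (0.08 + 0.08 + 0.61 + 0.39)
  = 103.0110 / 1.1600 = 88.803

88.803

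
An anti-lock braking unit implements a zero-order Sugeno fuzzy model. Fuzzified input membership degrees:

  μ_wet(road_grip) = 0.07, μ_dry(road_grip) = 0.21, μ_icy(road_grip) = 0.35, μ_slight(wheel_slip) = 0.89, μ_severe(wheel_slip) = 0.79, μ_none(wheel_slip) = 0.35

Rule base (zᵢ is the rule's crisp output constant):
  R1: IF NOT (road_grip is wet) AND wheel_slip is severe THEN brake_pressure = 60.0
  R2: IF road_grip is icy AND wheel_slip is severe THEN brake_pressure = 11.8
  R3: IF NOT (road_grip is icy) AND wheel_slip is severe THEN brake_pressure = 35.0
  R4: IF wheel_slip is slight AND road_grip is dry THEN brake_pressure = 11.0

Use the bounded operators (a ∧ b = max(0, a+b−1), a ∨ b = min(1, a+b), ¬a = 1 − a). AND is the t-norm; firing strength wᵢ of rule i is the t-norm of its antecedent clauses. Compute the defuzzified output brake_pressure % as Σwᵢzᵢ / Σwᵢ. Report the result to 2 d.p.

R1 (z=60.0): ¬wet=1−0.07=0.93, severe=0.79; AND[max(0, a+b−1)] → w = 0.72
R2 (z=11.8): icy=0.35, severe=0.79; AND[max(0, a+b−1)] → w = 0.14
R3 (z=35.0): ¬icy=1−0.35=0.65, severe=0.79; AND[max(0, a+b−1)] → w = 0.44
R4 (z=11.0): slight=0.89, dry=0.21; AND[max(0, a+b−1)] → w = 0.10
Weighted average = (0.72·60.0 + 0.14·11.8 + 0.44·35.0 + 0.10·11.0) / (0.72 + 0.14 + 0.44 + 0.10)
  = 61.3520 / 1.4000 = 43.82

43.82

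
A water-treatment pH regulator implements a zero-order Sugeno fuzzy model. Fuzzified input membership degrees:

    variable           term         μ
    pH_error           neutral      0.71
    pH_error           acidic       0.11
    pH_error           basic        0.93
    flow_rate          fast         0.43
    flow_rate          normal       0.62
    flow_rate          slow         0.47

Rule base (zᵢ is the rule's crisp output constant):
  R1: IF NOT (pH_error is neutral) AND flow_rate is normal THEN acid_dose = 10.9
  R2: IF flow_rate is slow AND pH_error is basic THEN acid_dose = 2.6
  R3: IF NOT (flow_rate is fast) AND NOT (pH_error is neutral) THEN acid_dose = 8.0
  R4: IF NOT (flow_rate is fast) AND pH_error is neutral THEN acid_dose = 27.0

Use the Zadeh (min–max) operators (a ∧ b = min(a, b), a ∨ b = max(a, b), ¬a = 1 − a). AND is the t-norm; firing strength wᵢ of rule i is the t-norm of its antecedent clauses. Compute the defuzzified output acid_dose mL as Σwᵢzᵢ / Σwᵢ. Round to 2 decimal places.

13.64

R1 (z=10.9): ¬neutral=1−0.71=0.29, normal=0.62; AND[min(a, b)] → w = 0.29
R2 (z=2.6): slow=0.47, basic=0.93; AND[min(a, b)] → w = 0.47
R3 (z=8.0): ¬fast=1−0.43=0.57, ¬neutral=1−0.71=0.29; AND[min(a, b)] → w = 0.29
R4 (z=27.0): ¬fast=1−0.43=0.57, neutral=0.71; AND[min(a, b)] → w = 0.57
Weighted average = (0.29·10.9 + 0.47·2.6 + 0.29·8.0 + 0.57·27.0) / (0.29 + 0.47 + 0.29 + 0.57)
  = 22.0930 / 1.6200 = 13.64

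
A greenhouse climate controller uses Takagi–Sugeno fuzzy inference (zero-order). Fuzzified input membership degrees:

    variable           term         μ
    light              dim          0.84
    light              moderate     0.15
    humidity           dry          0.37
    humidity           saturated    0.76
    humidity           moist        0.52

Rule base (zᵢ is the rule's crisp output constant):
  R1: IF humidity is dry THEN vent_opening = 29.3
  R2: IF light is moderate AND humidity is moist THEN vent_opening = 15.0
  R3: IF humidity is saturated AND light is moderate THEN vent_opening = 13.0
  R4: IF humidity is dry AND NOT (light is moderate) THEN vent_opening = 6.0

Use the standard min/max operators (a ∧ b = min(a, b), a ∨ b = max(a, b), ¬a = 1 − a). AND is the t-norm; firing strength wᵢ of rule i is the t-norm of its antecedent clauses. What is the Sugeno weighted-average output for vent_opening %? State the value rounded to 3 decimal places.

16.597

R1 (z=29.3): dry=0.37 → w = 0.37
R2 (z=15.0): moderate=0.15, moist=0.52; AND[min(a, b)] → w = 0.15
R3 (z=13.0): saturated=0.76, moderate=0.15; AND[min(a, b)] → w = 0.15
R4 (z=6.0): dry=0.37, ¬moderate=1−0.15=0.85; AND[min(a, b)] → w = 0.37
Weighted average = (0.37·29.3 + 0.15·15.0 + 0.15·13.0 + 0.37·6.0) / (0.37 + 0.15 + 0.15 + 0.37)
  = 17.2610 / 1.0400 = 16.597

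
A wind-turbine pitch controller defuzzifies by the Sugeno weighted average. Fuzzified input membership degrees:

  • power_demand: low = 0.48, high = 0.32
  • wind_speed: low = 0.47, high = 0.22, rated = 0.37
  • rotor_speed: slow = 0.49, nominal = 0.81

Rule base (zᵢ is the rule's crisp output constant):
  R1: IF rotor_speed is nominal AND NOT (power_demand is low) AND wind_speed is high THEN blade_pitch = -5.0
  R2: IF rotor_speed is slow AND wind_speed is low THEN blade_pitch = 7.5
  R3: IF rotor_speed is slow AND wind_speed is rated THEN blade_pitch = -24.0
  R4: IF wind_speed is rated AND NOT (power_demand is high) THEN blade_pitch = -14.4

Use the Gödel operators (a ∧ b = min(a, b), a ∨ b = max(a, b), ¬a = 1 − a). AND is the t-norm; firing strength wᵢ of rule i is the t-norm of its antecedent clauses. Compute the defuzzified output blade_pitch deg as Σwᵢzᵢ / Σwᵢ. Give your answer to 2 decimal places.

-8.24

R1 (z=-5.0): nominal=0.81, ¬low=1−0.48=0.52, high=0.22; AND[min(a, b)] → w = 0.22
R2 (z=7.5): slow=0.49, low=0.47; AND[min(a, b)] → w = 0.47
R3 (z=-24.0): slow=0.49, rated=0.37; AND[min(a, b)] → w = 0.37
R4 (z=-14.4): rated=0.37, ¬high=1−0.32=0.68; AND[min(a, b)] → w = 0.37
Weighted average = (0.22·-5.0 + 0.47·7.5 + 0.37·-24.0 + 0.37·-14.4) / (0.22 + 0.47 + 0.37 + 0.37)
  = -11.7830 / 1.4300 = -8.24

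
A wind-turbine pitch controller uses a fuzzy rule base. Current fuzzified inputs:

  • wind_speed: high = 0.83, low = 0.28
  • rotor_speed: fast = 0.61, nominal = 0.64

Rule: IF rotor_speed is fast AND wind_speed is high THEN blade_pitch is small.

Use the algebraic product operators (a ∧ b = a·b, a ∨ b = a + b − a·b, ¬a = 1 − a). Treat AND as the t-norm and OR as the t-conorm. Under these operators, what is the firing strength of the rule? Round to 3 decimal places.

firing strength: fast=0.61, high=0.83; AND[a·b] → w = 0.5063

0.506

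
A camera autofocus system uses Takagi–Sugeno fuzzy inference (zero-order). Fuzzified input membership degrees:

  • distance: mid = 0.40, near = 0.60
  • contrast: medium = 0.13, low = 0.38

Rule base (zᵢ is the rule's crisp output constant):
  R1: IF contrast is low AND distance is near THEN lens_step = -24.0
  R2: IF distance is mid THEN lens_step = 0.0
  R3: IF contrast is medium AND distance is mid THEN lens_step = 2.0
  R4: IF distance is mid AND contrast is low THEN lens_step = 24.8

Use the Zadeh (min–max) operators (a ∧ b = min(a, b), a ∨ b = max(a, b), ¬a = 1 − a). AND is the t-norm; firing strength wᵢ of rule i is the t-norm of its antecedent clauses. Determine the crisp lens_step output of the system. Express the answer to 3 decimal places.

R1 (z=-24.0): low=0.38, near=0.60; AND[min(a, b)] → w = 0.38
R2 (z=0.0): mid=0.40 → w = 0.40
R3 (z=2.0): medium=0.13, mid=0.40; AND[min(a, b)] → w = 0.13
R4 (z=24.8): mid=0.40, low=0.38; AND[min(a, b)] → w = 0.38
Weighted average = (0.38·-24.0 + 0.40·0.0 + 0.13·2.0 + 0.38·24.8) / (0.38 + 0.40 + 0.13 + 0.38)
  = 0.5640 / 1.2900 = 0.437

0.437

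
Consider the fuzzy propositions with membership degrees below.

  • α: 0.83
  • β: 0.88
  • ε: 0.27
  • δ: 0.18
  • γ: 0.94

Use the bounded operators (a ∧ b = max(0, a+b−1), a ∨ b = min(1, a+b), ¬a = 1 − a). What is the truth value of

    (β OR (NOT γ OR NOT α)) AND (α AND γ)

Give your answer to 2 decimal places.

0.77

NOT γ = 1 − 0.94 = 0.06
NOT α = 1 − 0.83 = 0.17
NOT γ OR NOT α = min(1, a+b) on (0.06, 0.17) = 0.23
β OR (NOT γ OR NOT α) = min(1, a+b) on (0.88, 0.23) = 1.00
α AND γ = max(0, a+b−1) on (0.83, 0.94) = 0.77
(β OR (NOT γ OR NOT α)) AND (α AND γ) = max(0, a+b−1) on (1.00, 0.77) = 0.77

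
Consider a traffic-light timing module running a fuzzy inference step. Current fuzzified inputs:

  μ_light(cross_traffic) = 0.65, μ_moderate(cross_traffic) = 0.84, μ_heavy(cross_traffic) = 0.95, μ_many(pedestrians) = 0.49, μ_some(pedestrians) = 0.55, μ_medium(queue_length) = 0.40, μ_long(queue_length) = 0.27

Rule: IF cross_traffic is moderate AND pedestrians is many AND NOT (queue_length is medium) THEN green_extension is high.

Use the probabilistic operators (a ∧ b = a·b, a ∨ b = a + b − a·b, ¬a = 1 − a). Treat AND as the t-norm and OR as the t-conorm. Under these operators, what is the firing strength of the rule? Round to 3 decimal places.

firing strength: moderate=0.84, many=0.49, ¬medium=1−0.40=0.60; AND[a·b] → w = 0.2470

0.247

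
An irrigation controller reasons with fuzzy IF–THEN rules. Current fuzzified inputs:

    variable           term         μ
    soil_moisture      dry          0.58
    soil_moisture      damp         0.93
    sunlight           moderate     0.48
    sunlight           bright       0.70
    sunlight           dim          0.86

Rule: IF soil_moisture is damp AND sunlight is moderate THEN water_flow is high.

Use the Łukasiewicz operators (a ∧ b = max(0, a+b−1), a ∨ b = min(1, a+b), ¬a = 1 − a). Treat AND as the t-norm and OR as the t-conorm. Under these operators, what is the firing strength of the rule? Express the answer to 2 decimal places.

firing strength: damp=0.93, moderate=0.48; AND[max(0, a+b−1)] → w = 0.41

0.41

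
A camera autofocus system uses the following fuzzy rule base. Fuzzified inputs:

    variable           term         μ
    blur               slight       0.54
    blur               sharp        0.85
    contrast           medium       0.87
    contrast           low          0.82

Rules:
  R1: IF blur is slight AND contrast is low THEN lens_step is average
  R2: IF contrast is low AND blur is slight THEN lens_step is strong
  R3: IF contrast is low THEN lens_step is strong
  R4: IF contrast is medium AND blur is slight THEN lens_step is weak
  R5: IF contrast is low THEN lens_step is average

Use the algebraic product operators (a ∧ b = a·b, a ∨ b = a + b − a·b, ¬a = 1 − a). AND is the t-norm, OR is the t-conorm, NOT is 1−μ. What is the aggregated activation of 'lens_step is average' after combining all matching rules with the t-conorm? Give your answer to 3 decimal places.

R1: slight=0.54, low=0.82; AND[a·b] → w = 0.4428
R2: low=0.82, slight=0.54; AND[a·b] → w = 0.4428
R3: low=0.82 → w = 0.8200
R4: medium=0.87, slight=0.54; AND[a·b] → w = 0.4698
R5: low=0.82 → w = 0.8200
Rules with consequent 'average': {R1, R5} → strengths 0.4428, 0.8200
Aggregate via t-conorm [a + b − a·b]: 0.8997

0.900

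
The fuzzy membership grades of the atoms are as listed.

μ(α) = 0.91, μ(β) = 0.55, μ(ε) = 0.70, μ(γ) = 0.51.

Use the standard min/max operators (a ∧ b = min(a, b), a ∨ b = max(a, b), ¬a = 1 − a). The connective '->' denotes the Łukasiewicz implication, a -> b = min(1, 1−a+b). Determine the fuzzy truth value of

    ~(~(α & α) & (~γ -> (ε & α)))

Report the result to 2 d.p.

0.91

α & α = min(a, b) on (0.91, 0.91) = 0.91
~(α & α) = 1 − 0.91 = 0.09
~γ = 1 − 0.51 = 0.49
ε & α = min(a, b) on (0.70, 0.91) = 0.70
~γ -> (ε & α)  [Łukasiewicz: min(1, 1−a+b)] with a=0.49, b=0.70 → 1.00
~(α & α) & (~γ -> (ε & α)) = min(a, b) on (0.09, 1.00) = 0.09
~(~(α & α) & (~γ -> (ε & α))) = 1 − 0.09 = 0.91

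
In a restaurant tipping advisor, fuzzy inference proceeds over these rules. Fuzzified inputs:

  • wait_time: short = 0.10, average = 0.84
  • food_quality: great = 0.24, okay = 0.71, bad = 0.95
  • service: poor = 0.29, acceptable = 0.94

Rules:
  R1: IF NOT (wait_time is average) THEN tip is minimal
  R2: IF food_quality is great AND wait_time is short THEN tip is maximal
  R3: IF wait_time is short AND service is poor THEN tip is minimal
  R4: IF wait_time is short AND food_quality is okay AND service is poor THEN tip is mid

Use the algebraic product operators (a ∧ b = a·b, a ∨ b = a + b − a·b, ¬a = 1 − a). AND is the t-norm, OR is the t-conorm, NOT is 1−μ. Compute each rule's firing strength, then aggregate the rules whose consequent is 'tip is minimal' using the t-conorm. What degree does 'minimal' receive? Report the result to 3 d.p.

R1: ¬average=1−0.84=0.16 → w = 0.1600
R2: great=0.24, short=0.10; AND[a·b] → w = 0.0240
R3: short=0.10, poor=0.29; AND[a·b] → w = 0.0290
R4: short=0.10, okay=0.71, poor=0.29; AND[a·b] → w = 0.0206
Rules with consequent 'minimal': {R1, R3} → strengths 0.1600, 0.0290
Aggregate via t-conorm [a + b − a·b]: 0.1844

0.184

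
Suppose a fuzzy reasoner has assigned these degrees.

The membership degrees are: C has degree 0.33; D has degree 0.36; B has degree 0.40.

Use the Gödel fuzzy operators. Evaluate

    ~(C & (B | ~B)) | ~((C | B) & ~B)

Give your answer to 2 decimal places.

~B = 1 − 0.40 = 0.60
B | ~B = max(a, b) on (0.40, 0.60) = 0.60
C & (B | ~B) = min(a, b) on (0.33, 0.60) = 0.33
~(C & (B | ~B)) = 1 − 0.33 = 0.67
C | B = max(a, b) on (0.33, 0.40) = 0.40
~B = 1 − 0.40 = 0.60
(C | B) & ~B = min(a, b) on (0.40, 0.60) = 0.40
~((C | B) & ~B) = 1 − 0.40 = 0.60
~(C & (B | ~B)) | ~((C | B) & ~B) = max(a, b) on (0.67, 0.60) = 0.67

0.67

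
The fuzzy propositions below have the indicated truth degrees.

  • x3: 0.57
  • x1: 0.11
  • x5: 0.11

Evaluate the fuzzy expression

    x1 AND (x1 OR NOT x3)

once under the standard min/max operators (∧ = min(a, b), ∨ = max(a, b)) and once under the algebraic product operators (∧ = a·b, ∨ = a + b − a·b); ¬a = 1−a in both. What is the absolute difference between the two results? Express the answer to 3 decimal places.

Under standard min/max:
  NOT x3 = 1 − 0.57 = 0.43
  x1 OR NOT x3 = max(a, b) on (0.11, 0.43) = 0.43
  x1 AND (x1 OR NOT x3) = min(a, b) on (0.11, 0.43) = 0.11
  → value = 0.1100
Under algebraic product:
  NOT x3 = 1 − 0.5700 = 0.4300
  x1 OR NOT x3 = a + b − a·b on (0.1100, 0.4300) = 0.4927
  x1 AND (x1 OR NOT x3) = a·b on (0.1100, 0.4927) = 0.0542
  → value = 0.0542
|0.1100 − 0.0542| = 0.056

0.056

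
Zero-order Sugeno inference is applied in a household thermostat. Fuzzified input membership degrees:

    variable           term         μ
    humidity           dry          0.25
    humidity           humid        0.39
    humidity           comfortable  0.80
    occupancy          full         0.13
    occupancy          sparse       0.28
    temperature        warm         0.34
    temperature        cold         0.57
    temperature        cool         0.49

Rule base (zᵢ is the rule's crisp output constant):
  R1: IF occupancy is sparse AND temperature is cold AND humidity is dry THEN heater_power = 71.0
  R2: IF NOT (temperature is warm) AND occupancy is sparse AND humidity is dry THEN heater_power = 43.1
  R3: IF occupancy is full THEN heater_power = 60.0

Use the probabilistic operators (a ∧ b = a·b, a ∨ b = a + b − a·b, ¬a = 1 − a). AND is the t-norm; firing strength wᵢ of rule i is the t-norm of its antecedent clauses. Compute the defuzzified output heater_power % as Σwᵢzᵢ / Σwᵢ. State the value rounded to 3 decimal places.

58.418

R1 (z=71.0): sparse=0.28, cold=0.57, dry=0.25; AND[a·b] → w = 0.0399
R2 (z=43.1): ¬warm=1−0.34=0.66, sparse=0.28, dry=0.25; AND[a·b] → w = 0.0462
R3 (z=60.0): full=0.13 → w = 0.1300
Weighted average = (0.0399·71.0 + 0.0462·43.1 + 0.1300·60.0) / (0.0399 + 0.0462 + 0.1300)
  = 12.6241 / 0.2161 = 58.418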